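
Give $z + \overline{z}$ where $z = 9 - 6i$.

z + conjugate(z) = (a + bi) + (a - bi) = 2a
= 2 * 9 = 18


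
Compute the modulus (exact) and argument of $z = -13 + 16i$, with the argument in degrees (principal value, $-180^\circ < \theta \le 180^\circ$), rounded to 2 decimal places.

|z| = sqrt((-13)^2 + 16^2) = sqrt(425)
arg(z) = arctan(b/a) = arctan(16/-13) (quadrant-adjusted) = 129.09°


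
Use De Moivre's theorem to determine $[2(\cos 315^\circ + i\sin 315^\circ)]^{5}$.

By De Moivre: z^n = r^n(cos(nθ) + i sin(nθ))
= 2^5(cos(5*315°) + i sin(5*315°))
= 32(cos 135° + i sin 135°)
= -16*sqrt(2) + 16*sqrt(2)i


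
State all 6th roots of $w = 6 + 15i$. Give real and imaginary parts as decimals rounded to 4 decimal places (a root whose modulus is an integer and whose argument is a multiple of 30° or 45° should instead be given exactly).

|w| = sqrt(261) ≈ 16.155494, arg(w) ≈ 68.198591°
Root modulus = sqrt(261)^(1/6) ≈ 1.589962
Root arguments: θ_k = (arg(w) + 360°k)/6 for k = 0, 1, ..., 5
Compute each root as (root modulus)(cos θ_k + i sin θ_k) using full-precision intermediates, then round to 4 decimal places.
Roots: 1.5588 + 0.3134i, 0.5080 + 1.5066i, -1.0508 + 1.1933i, -1.5588 - 0.3134i, -0.5080 - 1.5066i, 1.0508 - 1.1933i


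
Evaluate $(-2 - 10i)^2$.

(a + bi)^2 = a^2 - b^2 + 2abi
= (-2)^2 - (-10)^2 + 2*(-2)*(-10)i
= -96 + 40i


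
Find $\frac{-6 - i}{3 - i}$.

Multiply numerator and denominator by conjugate (3 + i):
= (-6 - i)(3 + i) / (3^2 + (-1)^2)
= (-17 - 9i) / 10
= -17/10 - (9/10)i


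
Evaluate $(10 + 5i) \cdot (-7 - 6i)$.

(a1*a2 - b1*b2) + (a1*b2 + b1*a2)i
= (-70 - (-30)) + (-60 + (-35))i
= -40 - 95i


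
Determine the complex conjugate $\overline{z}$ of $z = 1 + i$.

If z = a + bi, then conjugate(z) = a - bi
conjugate(1 + i) = 1 - i


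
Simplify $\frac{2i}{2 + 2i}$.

Multiply numerator and denominator by conjugate (2 - 2i):
= (2i)(2 - 2i) / (2^2 + 2^2)
= (4 + 4i) / 8
Divide through by 4: (1 + i) / 2
= 1/2 + (1/2)i


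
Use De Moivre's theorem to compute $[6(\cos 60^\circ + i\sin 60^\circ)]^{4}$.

By De Moivre: z^n = r^n(cos(nθ) + i sin(nθ))
= 6^4(cos(4*60°) + i sin(4*60°))
= 1296(cos 240° + i sin 240°)
= -648 - 648*sqrt(3)i


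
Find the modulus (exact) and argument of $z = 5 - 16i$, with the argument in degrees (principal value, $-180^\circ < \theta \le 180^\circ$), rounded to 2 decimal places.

|z| = sqrt(5^2 + (-16)^2) = sqrt(281)
arg(z) = arctan(b/a) = arctan(-16/5) (quadrant-adjusted) = -72.65°


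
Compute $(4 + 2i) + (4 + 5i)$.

(4 + 4) + (2 + 5)i = 8 + 7i


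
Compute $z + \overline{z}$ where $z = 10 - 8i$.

z + conjugate(z) = (a + bi) + (a - bi) = 2a
= 2 * 10 = 20


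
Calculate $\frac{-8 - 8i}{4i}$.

Multiply numerator and denominator by conjugate (-4i):
= (-8 - 8i)(-4i) / (0^2 + 4^2)
= (-32 + 32i) / 16
= -2 + 2i


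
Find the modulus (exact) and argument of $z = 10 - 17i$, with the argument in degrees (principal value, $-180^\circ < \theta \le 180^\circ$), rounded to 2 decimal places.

|z| = sqrt(10^2 + (-17)^2) = sqrt(389)
arg(z) = arctan(b/a) = arctan(-17/10) (quadrant-adjusted) = -59.53°


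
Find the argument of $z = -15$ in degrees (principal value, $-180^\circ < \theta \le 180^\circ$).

b = 0 and a < 0, so z lies on the negative real axis: θ = 180°


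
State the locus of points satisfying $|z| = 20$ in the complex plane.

|z| = 20 means sqrt(x^2 + y^2) = 20
This is a circle of radius 20 centered at the origin


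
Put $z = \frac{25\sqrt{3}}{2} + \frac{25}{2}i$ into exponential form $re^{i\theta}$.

r = |z| = sqrt((25*sqrt(3)/2)^2 + (25/2)^2) = sqrt(1875/4 + 625/4) = sqrt(625) = 25
θ = arctan(b/a) = arctan(12.5/21.6506) (quadrant-adjusted) = 30° = π/6
z = 25e^(i*π/6)


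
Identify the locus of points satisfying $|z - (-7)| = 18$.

|z - z0| = r describes a circle centered at z0 with radius r
Here z0 = -7 and r = 18
Locus: Circle centered at (-7, 0) with radius 18


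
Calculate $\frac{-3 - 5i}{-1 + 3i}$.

Multiply numerator and denominator by conjugate (-1 - 3i):
= (-3 - 5i)(-1 - 3i) / ((-1)^2 + 3^2)
= (-12 + 14i) / 10
Divide through by 2: (-6 + 7i) / 5
= -6/5 + (7/5)i


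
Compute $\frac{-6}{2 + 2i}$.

Multiply numerator and denominator by conjugate (2 - 2i):
= (-6)(2 - 2i) / (2^2 + 2^2)
= (-12 + 12i) / 8
Divide through by 4: (-3 + 3i) / 2
= -3/2 + (3/2)i


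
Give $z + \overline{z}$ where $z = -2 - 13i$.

z + conjugate(z) = (a + bi) + (a - bi) = 2a
= 2 * (-2) = -4


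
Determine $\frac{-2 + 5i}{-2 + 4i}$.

Multiply numerator and denominator by conjugate (-2 - 4i):
= (-2 + 5i)(-2 - 4i) / ((-2)^2 + 4^2)
= (24 - 2i) / 20
Divide through by 2: (12 - i) / 10
= 6/5 - (1/10)i


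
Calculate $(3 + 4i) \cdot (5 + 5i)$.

(a1*a2 - b1*b2) + (a1*b2 + b1*a2)i
= (15 - 20) + (15 + 20)i
= -5 + 35i


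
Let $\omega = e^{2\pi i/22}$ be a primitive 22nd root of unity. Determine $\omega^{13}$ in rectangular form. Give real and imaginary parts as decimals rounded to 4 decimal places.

ω^13 = e^(2πi·13/22) = e^(i·13π/11)
= cos(13π/11) + i sin(13π/11)
= -0.8413 - 0.5406i


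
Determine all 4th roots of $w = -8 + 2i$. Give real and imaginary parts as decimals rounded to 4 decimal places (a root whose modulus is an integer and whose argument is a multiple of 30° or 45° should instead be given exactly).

|w| = sqrt(68) ≈ 8.246211, arg(w) ≈ 165.963757°
Root modulus = sqrt(68)^(1/4) ≈ 1.694586
Root arguments: θ_k = (arg(w) + 360°k)/4 for k = 0, 1, ..., 3
Compute each root as (root modulus)(cos θ_k + i sin θ_k) using full-precision intermediates, then round to 4 decimal places.
Roots: 1.2693 + 1.1227i, -1.1227 + 1.2693i, -1.2693 - 1.1227i, 1.1227 - 1.2693i


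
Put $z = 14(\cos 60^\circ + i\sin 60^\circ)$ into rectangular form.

a = r cos θ = 14 * 1/2 = 7
b = r sin θ = 14 * sqrt(3)/2 = 7*sqrt(3)
z = 7 + 7*sqrt(3)i


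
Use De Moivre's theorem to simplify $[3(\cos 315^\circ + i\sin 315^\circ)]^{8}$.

By De Moivre: z^n = r^n(cos(nθ) + i sin(nθ))
= 3^8(cos(8*315°) + i sin(8*315°))
= 6561(cos 0° + i sin 0°)
= 6561


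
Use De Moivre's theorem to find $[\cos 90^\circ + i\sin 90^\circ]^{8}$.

By De Moivre: z^n = r^n(cos(nθ) + i sin(nθ))
= 1^8(cos(8*90°) + i sin(8*90°))
= 1(cos 0° + i sin 0°)
= 1


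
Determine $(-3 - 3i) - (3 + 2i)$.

(-3 - 3) + (-3 - 2)i = -6 - 5i


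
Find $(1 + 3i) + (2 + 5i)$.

(1 + 2) + (3 + 5)i = 3 + 8i


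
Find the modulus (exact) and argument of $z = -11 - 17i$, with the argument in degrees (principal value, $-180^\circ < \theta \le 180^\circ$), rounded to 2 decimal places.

|z| = sqrt((-11)^2 + (-17)^2) = sqrt(410)
arg(z) = arctan(b/a) = arctan(-17/-11) (quadrant-adjusted) = -122.91°


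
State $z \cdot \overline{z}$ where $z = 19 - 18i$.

z * conjugate(z) = |z|^2 = a^2 + b^2
= 19^2 + (-18)^2 = 685


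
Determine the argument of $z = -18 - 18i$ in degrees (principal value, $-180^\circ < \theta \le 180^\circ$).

θ = arctan(b/a) = arctan(-18/-18) (quadrant-adjusted) = -135°


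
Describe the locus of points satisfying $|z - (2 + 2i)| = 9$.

|z - z0| = r describes a circle centered at z0 with radius r
Here z0 = 2 + 2i and r = 9
Locus: Circle centered at (2, 2) with radius 9


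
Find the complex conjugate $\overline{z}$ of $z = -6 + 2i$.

If z = a + bi, then conjugate(z) = a - bi
conjugate(-6 + 2i) = -6 - 2i


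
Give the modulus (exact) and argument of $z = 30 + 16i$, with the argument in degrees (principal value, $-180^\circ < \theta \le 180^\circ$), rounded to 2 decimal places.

|z| = sqrt(30^2 + 16^2) = 34
arg(z) = arctan(b/a) = arctan(16/30) (quadrant-adjusted) = 28.07°


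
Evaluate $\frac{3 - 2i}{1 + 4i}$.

Multiply numerator and denominator by conjugate (1 - 4i):
= (3 - 2i)(1 - 4i) / (1^2 + 4^2)
= (-5 - 14i) / 17
= -5/17 - (14/17)i


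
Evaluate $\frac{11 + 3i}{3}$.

Divisor is real, so divide each part by 3:
= 11/3 + i


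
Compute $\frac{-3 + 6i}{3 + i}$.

Multiply numerator and denominator by conjugate (3 - i):
= (-3 + 6i)(3 - i) / (3^2 + 1^2)
= (-3 + 21i) / 10
= -3/10 + (21/10)i


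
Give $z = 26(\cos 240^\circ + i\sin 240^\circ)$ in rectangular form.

a = r cos θ = 26 * -1/2 = -13
b = r sin θ = 26 * -sqrt(3)/2 = -13*sqrt(3)
z = -13 - 13*sqrt(3)i


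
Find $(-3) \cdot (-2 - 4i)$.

(a1*a2 - b1*b2) + (a1*b2 + b1*a2)i
= (6 - 0) + (12 + 0)i
= 6 + 12i


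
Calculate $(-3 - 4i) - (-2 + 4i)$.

(-3 - (-2)) + (-4 - 4)i = -1 - 8i


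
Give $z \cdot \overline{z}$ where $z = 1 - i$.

z * conjugate(z) = |z|^2 = a^2 + b^2
= 1^2 + (-1)^2 = 2


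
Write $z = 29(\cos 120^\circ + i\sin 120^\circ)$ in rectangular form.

a = r cos θ = 29 * -1/2 = -29/2
b = r sin θ = 29 * sqrt(3)/2 = 29*sqrt(3)/2
z = -29/2 + (29*sqrt(3)/2)i


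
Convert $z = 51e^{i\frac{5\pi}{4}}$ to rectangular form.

a = r cos θ = 51 * -sqrt(2)/2 = -51*sqrt(2)/2
b = r sin θ = 51 * -sqrt(2)/2 = -51*sqrt(2)/2
z = -51*sqrt(2)/2 - (51*sqrt(2)/2)i


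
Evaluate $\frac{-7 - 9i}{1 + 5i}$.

Multiply numerator and denominator by conjugate (1 - 5i):
= (-7 - 9i)(1 - 5i) / (1^2 + 5^2)
= (-52 + 26i) / 26
= -2 + i


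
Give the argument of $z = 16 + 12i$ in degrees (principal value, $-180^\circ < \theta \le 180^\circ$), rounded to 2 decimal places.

θ = arctan(b/a) = arctan(12/16) (quadrant-adjusted) = 36.87°


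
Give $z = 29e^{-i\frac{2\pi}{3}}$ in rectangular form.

a = r cos θ = 29 * -1/2 = -29/2
b = r sin θ = 29 * -sqrt(3)/2 = -29*sqrt(3)/2
z = -29/2 - (29*sqrt(3)/2)i


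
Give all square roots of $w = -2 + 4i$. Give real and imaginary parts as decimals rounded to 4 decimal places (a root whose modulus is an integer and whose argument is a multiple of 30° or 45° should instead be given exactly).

|w| = sqrt(20) ≈ 4.472136, arg(w) ≈ 116.565051°
Root modulus = sqrt(20)^(1/2) ≈ 2.114743
Root arguments: θ_k = (arg(w) + 360°k)/2 for k = 0, 1, ..., 1
Compute each root as (root modulus)(cos θ_k + i sin θ_k) using full-precision intermediates, then round to 4 decimal places.
Roots: 1.1118 + 1.7989i, -1.1118 - 1.7989i


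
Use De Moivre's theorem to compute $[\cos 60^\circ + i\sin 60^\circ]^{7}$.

By De Moivre: z^n = r^n(cos(nθ) + i sin(nθ))
= 1^7(cos(7*60°) + i sin(7*60°))
= 1(cos 60° + i sin 60°)
= 1/2 + (sqrt(3)/2)i


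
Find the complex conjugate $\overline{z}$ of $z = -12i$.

If z = a + bi, then conjugate(z) = a - bi
conjugate(-12i) = 12i


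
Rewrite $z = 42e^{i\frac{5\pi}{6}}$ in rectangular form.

a = r cos θ = 42 * -sqrt(3)/2 = -21*sqrt(3)
b = r sin θ = 42 * 1/2 = 21
z = -21*sqrt(3) + 21i


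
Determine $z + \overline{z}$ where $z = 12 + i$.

z + conjugate(z) = (a + bi) + (a - bi) = 2a
= 2 * 12 = 24


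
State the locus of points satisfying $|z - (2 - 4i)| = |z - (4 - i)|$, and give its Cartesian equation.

|z - z1| = |z - z2| means z is equidistant from z1 and z2,
i.e. the perpendicular bisector of the segment from (2, -4) to (4, -1) (midpoint (3, -5/2)).
With z = x + yi, square both sides:
(x - 2)^2 + (y - (-4))^2 = (x - 4)^2 + (y - (-1))^2
The x^2 and y^2 terms cancel: 4x + 6y = 17 - 20 = -3
Simplify: 4x + 6y = -3
Locus: Perpendicular bisector of the segment from (2, -4) to (4, -1): the line 4x + 6y = -3


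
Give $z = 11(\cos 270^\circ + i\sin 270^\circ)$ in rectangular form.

a = r cos θ = 11 * 0 = 0
b = r sin θ = 11 * -1 = -11
z = -11i


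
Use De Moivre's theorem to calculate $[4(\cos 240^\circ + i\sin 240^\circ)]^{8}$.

By De Moivre: z^n = r^n(cos(nθ) + i sin(nθ))
= 4^8(cos(8*240°) + i sin(8*240°))
= 65536(cos 120° + i sin 120°)
= -32768 + 32768*sqrt(3)i


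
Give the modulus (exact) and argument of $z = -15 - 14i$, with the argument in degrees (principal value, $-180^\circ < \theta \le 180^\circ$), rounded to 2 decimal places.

|z| = sqrt((-15)^2 + (-14)^2) = sqrt(421)
arg(z) = arctan(b/a) = arctan(-14/-15) (quadrant-adjusted) = -136.97°


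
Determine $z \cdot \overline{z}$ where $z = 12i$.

z * conjugate(z) = |z|^2 = a^2 + b^2
= 0^2 + 12^2 = 144


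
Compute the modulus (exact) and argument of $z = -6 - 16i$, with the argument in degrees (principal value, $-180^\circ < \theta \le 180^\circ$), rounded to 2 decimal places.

|z| = sqrt((-6)^2 + (-16)^2) = sqrt(292)
arg(z) = arctan(b/a) = arctan(-16/-6) (quadrant-adjusted) = -110.56°


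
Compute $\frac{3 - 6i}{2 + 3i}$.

Multiply numerator and denominator by conjugate (2 - 3i):
= (3 - 6i)(2 - 3i) / (2^2 + 3^2)
= (-12 - 21i) / 13
= -12/13 - (21/13)i


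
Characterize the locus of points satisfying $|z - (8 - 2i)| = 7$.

|z - z0| = r describes a circle centered at z0 with radius r
Here z0 = 8 - 2i and r = 7
Locus: Circle centered at (8, -2) with radius 7


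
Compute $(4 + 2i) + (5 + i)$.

(4 + 5) + (2 + 1)i = 9 + 3i


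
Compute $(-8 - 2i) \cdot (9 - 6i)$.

(a1*a2 - b1*b2) + (a1*b2 + b1*a2)i
= (-72 - 12) + (48 + (-18))i
= -84 + 30i


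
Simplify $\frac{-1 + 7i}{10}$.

Divisor is real, so divide each part by 10:
= -1/10 + (7/10)i


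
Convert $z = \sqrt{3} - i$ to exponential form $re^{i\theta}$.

r = |z| = sqrt((sqrt(3))^2 + (-1)^2) = sqrt(3 + 1) = sqrt(4) = 2
θ = arctan(b/a) = arctan(-1/1.7321) (quadrant-adjusted) = -30° = -π/6
z = 2e^(-i*π/6)


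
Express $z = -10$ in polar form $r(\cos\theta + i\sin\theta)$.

r = |z| = sqrt(a^2 + b^2) = sqrt((-10)^2 + (0)^2) = sqrt(100 + 0) = sqrt(100) = 10
b = 0 and a < 0, so z lies on the negative real axis: θ = 180°
z = 10(cos 180° + i sin 180°)


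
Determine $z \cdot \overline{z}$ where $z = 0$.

z * conjugate(z) = |z|^2 = a^2 + b^2
= 0^2 + 0^2 = 0


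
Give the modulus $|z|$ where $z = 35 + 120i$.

|z| = sqrt(a^2 + b^2) = sqrt(35^2 + 120^2) = sqrt(15625) = 125


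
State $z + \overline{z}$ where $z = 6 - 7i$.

z + conjugate(z) = (a + bi) + (a - bi) = 2a
= 2 * 6 = 12


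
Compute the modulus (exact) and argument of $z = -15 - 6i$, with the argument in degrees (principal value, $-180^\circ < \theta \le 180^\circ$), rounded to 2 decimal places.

|z| = sqrt((-15)^2 + (-6)^2) = sqrt(261)
arg(z) = arctan(b/a) = arctan(-6/-15) (quadrant-adjusted) = -158.20°


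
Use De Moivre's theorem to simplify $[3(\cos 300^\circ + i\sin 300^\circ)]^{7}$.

By De Moivre: z^n = r^n(cos(nθ) + i sin(nθ))
= 3^7(cos(7*300°) + i sin(7*300°))
= 2187(cos 300° + i sin 300°)
= 2187/2 - (2187*sqrt(3)/2)i


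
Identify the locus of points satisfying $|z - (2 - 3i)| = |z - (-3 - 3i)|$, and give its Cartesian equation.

|z - z1| = |z - z2| means z is equidistant from z1 and z2,
i.e. the perpendicular bisector of the segment from (2, -3) to (-3, -3) (midpoint (-1/2, -3)).
With z = x + yi, square both sides:
(x - 2)^2 + (y - (-3))^2 = (x - (-3))^2 + (y - (-3))^2
The x^2 and y^2 terms cancel: -10x + 0y = 18 - 13 = 5
Simplify: x = -1/2
Locus: Perpendicular bisector of the segment from (2, -3) to (-3, -3): the line x = -1/2


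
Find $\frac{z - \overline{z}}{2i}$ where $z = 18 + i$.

z - conjugate(z) = 2bi
(z - conjugate(z))/(2i) = 2bi/(2i) = b = 1


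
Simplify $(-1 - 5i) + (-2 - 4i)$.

(-1 + (-2)) + (-5 + (-4))i = -3 - 9i


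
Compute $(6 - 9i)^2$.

(a + bi)^2 = a^2 - b^2 + 2abi
= 6^2 - (-9)^2 + 2*6*(-9)i
= -45 - 108i


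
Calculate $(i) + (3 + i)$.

(0 + 3) + (1 + 1)i = 3 + 2i


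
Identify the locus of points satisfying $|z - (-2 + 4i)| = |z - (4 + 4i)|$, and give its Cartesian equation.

|z - z1| = |z - z2| means z is equidistant from z1 and z2,
i.e. the perpendicular bisector of the segment from (-2, 4) to (4, 4) (midpoint (1, 4)).
With z = x + yi, square both sides:
(x - (-2))^2 + (y - 4)^2 = (x - 4)^2 + (y - 4)^2
The x^2 and y^2 terms cancel: 12x + 0y = 32 - 20 = 12
Simplify: x = 1
Locus: Perpendicular bisector of the segment from (-2, 4) to (4, 4): the line x = 1


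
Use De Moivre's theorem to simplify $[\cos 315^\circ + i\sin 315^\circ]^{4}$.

By De Moivre: z^n = r^n(cos(nθ) + i sin(nθ))
= 1^4(cos(4*315°) + i sin(4*315°))
= 1(cos 180° + i sin 180°)
= -1


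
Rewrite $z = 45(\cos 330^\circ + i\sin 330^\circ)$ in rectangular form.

a = r cos θ = 45 * sqrt(3)/2 = 45*sqrt(3)/2
b = r sin θ = 45 * -1/2 = -45/2
z = 45*sqrt(3)/2 - (45/2)i


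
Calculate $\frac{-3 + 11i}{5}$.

Divisor is real, so divide each part by 5:
= -3/5 + (11/5)i


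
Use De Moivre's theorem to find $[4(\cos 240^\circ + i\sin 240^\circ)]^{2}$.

By De Moivre: z^n = r^n(cos(nθ) + i sin(nθ))
= 4^2(cos(2*240°) + i sin(2*240°))
= 16(cos 120° + i sin 120°)
= -8 + 8*sqrt(3)i


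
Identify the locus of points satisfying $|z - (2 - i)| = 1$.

|z - z0| = r describes a circle centered at z0 with radius r
Here z0 = 2 - i and r = 1
Locus: Circle centered at (2, -1) with radius 1


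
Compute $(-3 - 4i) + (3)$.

(-3 + 3) + (-4 + 0)i = -4i


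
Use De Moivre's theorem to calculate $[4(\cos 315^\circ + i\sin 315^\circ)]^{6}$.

By De Moivre: z^n = r^n(cos(nθ) + i sin(nθ))
= 4^6(cos(6*315°) + i sin(6*315°))
= 4096(cos 90° + i sin 90°)
= 4096i


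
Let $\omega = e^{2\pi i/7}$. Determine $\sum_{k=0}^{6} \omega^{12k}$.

Let ζ = ω^12 = e^(2πi·12/7). Since 7 ∤ 12, ζ ≠ 1.
Sum = Σ_{k=0}^{6} ζ^k = (ζ^7 - 1)/(ζ - 1) = (ω^{12·7} - 1)/(ζ - 1) = (1 - 1)/(ζ - 1) = 0


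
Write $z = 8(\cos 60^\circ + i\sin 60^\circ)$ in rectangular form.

a = r cos θ = 8 * 1/2 = 4
b = r sin θ = 8 * sqrt(3)/2 = 4*sqrt(3)
z = 4 + 4*sqrt(3)i


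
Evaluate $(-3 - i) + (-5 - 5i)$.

(-3 + (-5)) + (-1 + (-5))i = -8 - 6i


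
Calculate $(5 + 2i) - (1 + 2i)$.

(5 - 1) + (2 - 2)i = 4


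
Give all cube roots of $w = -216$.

|w| = 216, arg(w) = 180°
Root modulus = 216^(1/3) = 6
Root arguments: θ_k = (180° + 360°k)/3 for k = 0, 1, ..., 2
Roots: 3 + 3*sqrt(3)i, -6, 3 - 3*sqrt(3)i


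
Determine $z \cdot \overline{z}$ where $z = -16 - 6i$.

z * conjugate(z) = |z|^2 = a^2 + b^2
= (-16)^2 + (-6)^2 = 292


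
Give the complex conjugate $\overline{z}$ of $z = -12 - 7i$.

If z = a + bi, then conjugate(z) = a - bi
conjugate(-12 - 7i) = -12 + 7i


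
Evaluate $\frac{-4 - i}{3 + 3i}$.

Multiply numerator and denominator by conjugate (3 - 3i):
= (-4 - i)(3 - 3i) / (3^2 + 3^2)
= (-15 + 9i) / 18
Divide through by 3: (-5 + 3i) / 6
= -5/6 + (1/2)i


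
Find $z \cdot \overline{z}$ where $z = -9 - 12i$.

z * conjugate(z) = |z|^2 = a^2 + b^2
= (-9)^2 + (-12)^2 = 225


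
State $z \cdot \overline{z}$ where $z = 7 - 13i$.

z * conjugate(z) = |z|^2 = a^2 + b^2
= 7^2 + (-13)^2 = 218


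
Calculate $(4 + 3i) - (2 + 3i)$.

(4 - 2) + (3 - 3)i = 2


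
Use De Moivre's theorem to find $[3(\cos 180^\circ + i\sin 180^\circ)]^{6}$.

By De Moivre: z^n = r^n(cos(nθ) + i sin(nθ))
= 3^6(cos(6*180°) + i sin(6*180°))
= 729(cos 0° + i sin 0°)
= 729


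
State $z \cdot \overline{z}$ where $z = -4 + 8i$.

z * conjugate(z) = |z|^2 = a^2 + b^2
= (-4)^2 + 8^2 = 80


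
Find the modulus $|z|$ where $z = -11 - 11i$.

|z| = sqrt(a^2 + b^2) = sqrt((-11)^2 + (-11)^2) = sqrt(242) = sqrt(242)


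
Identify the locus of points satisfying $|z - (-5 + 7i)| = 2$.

|z - z0| = r describes a circle centered at z0 with radius r
Here z0 = -5 + 7i and r = 2
Locus: Circle centered at (-5, 7) with radius 2


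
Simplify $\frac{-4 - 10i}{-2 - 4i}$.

Multiply numerator and denominator by conjugate (-2 + 4i):
= (-4 - 10i)(-2 + 4i) / ((-2)^2 + (-4)^2)
= (48 + 4i) / 20
Divide through by 4: (12 + i) / 5
= 12/5 + (1/5)i


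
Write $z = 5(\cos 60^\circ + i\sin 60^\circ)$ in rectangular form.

a = r cos θ = 5 * 1/2 = 5/2
b = r sin θ = 5 * sqrt(3)/2 = 5*sqrt(3)/2
z = 5/2 + (5*sqrt(3)/2)i


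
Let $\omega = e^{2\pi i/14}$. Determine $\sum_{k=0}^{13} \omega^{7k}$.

Let ζ = ω^7 = e^(2πi·7/14). Since 14 ∤ 7, ζ ≠ 1.
Sum = Σ_{k=0}^{13} ζ^k = (ζ^14 - 1)/(ζ - 1) = (ω^{7·14} - 1)/(ζ - 1) = (1 - 1)/(ζ - 1) = 0


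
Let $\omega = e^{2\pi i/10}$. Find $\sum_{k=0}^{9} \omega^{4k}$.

Let ζ = ω^4 = e^(2πi·4/10). Since 10 ∤ 4, ζ ≠ 1.
Sum = Σ_{k=0}^{9} ζ^k = (ζ^10 - 1)/(ζ - 1) = (ω^{4·10} - 1)/(ζ - 1) = (1 - 1)/(ζ - 1) = 0


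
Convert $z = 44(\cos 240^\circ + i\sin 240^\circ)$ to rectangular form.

a = r cos θ = 44 * -1/2 = -22
b = r sin θ = 44 * -sqrt(3)/2 = -22*sqrt(3)
z = -22 - 22*sqrt(3)i


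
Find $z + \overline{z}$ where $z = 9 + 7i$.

z + conjugate(z) = (a + bi) + (a - bi) = 2a
= 2 * 9 = 18


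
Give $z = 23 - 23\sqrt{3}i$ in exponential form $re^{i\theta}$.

r = |z| = sqrt((23)^2 + (-23*sqrt(3))^2) = sqrt(529 + 1587) = sqrt(2116) = 46
θ = arctan(b/a) = arctan(-39.8372/23) (quadrant-adjusted) = -60° = -π/3
z = 46e^(-i*π/3)


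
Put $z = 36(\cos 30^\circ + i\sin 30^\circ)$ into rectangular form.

a = r cos θ = 36 * sqrt(3)/2 = 18*sqrt(3)
b = r sin θ = 36 * 1/2 = 18
z = 18*sqrt(3) + 18i


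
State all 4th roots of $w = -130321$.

|w| = 130321, arg(w) = 180°
Root modulus = 130321^(1/4) = 19
Root arguments: θ_k = (180° + 360°k)/4 for k = 0, 1, ..., 3
Roots: 19*sqrt(2)/2 + (19*sqrt(2)/2)i, -19*sqrt(2)/2 + (19*sqrt(2)/2)i, -19*sqrt(2)/2 - (19*sqrt(2)/2)i, 19*sqrt(2)/2 - (19*sqrt(2)/2)i


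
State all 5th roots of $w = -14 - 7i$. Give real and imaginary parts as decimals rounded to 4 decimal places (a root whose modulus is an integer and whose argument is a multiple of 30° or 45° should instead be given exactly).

|w| = sqrt(245) ≈ 15.652476, arg(w) ≈ 206.565051°
Root modulus = sqrt(245)^(1/5) ≈ 1.733471
Root arguments: θ_k = (arg(w) + 360°k)/5 for k = 0, 1, ..., 4
Compute each root as (root modulus)(cos θ_k + i sin θ_k) using full-precision intermediates, then round to 4 decimal places.
Roots: 1.3020 + 1.1444i, -0.6860 + 1.5919i, -1.7260 - 0.1605i, -0.3807 - 1.6911i, 1.4907 - 0.8847i


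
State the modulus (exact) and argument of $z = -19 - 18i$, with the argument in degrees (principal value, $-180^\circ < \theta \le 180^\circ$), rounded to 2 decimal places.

|z| = sqrt((-19)^2 + (-18)^2) = sqrt(685)
arg(z) = arctan(b/a) = arctan(-18/-19) (quadrant-adjusted) = -136.55°


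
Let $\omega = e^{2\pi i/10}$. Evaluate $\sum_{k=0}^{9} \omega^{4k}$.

Let ζ = ω^4 = e^(2πi·4/10). Since 10 ∤ 4, ζ ≠ 1.
Sum = Σ_{k=0}^{9} ζ^k = (ζ^10 - 1)/(ζ - 1) = (ω^{4·10} - 1)/(ζ - 1) = (1 - 1)/(ζ - 1) = 0


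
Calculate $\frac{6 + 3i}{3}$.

Divisor is real, so divide each part by 3:
= 2 + i


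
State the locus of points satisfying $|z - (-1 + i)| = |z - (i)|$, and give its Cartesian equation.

|z - z1| = |z - z2| means z is equidistant from z1 and z2,
i.e. the perpendicular bisector of the segment from (-1, 1) to (0, 1) (midpoint (-1/2, 1)).
With z = x + yi, square both sides:
(x - (-1))^2 + (y - 1)^2 = (x - 0)^2 + (y - 1)^2
The x^2 and y^2 terms cancel: 2x + 0y = 1 - 2 = -1
Simplify: x = -1/2
Locus: Perpendicular bisector of the segment from (-1, 1) to (0, 1): the line x = -1/2


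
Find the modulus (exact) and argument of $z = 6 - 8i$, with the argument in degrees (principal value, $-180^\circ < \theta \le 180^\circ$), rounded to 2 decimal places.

|z| = sqrt(6^2 + (-8)^2) = 10
arg(z) = arctan(b/a) = arctan(-8/6) (quadrant-adjusted) = -53.13°


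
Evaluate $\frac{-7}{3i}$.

Multiply numerator and denominator by conjugate (-3i):
= (-7)(-3i) / (0^2 + 3^2)
= (21i) / 9
Divide through by 3: (7i) / 3
= 0 + (7/3)i


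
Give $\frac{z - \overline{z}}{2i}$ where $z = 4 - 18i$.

z - conjugate(z) = 2bi
(z - conjugate(z))/(2i) = 2bi/(2i) = b = -18


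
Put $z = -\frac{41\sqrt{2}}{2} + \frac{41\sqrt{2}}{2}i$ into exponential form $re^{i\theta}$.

r = |z| = sqrt((-41*sqrt(2)/2)^2 + (41*sqrt(2)/2)^2) = sqrt(1681/2 + 1681/2) = sqrt(1681) = 41
θ = arctan(b/a) = arctan(28.9914/-28.9914) (quadrant-adjusted) = 135° = 3π/4
z = 41e^(i*3π/4)


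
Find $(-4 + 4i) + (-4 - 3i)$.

(-4 + (-4)) + (4 + (-3))i = -8 + i


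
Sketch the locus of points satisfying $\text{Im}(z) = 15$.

Im(z) = y where z = x + yi; the equation y = 15 is satisfied by all points with that y-coordinate
Locus: Horizontal line y = 15


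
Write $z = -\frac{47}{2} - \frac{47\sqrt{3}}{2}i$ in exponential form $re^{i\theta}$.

r = |z| = sqrt((-47/2)^2 + (-47*sqrt(3)/2)^2) = sqrt(2209/4 + 6627/4) = sqrt(2209) = 47
θ = arctan(b/a) = arctan(-40.7032/-23.5) (quadrant-adjusted) = -120° = -2π/3
z = 47e^(-i*2π/3)


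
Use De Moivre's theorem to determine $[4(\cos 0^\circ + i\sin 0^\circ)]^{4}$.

By De Moivre: z^n = r^n(cos(nθ) + i sin(nθ))
= 4^4(cos(4*0°) + i sin(4*0°))
= 256(cos 0° + i sin 0°)
= 256


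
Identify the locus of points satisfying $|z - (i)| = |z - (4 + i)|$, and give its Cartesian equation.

|z - z1| = |z - z2| means z is equidistant from z1 and z2,
i.e. the perpendicular bisector of the segment from (0, 1) to (4, 1) (midpoint (2, 1)).
With z = x + yi, square both sides:
(x - 0)^2 + (y - 1)^2 = (x - 4)^2 + (y - 1)^2
The x^2 and y^2 terms cancel: 8x + 0y = 17 - 1 = 16
Simplify: x = 2
Locus: Perpendicular bisector of the segment from (0, 1) to (4, 1): the line x = 2


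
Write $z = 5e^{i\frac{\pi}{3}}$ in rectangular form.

a = r cos θ = 5 * 1/2 = 5/2
b = r sin θ = 5 * sqrt(3)/2 = 5*sqrt(3)/2
z = 5/2 + (5*sqrt(3)/2)i


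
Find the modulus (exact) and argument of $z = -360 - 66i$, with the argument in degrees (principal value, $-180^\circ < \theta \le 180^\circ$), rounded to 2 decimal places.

|z| = sqrt((-360)^2 + (-66)^2) = 366
arg(z) = arctan(b/a) = arctan(-66/-360) (quadrant-adjusted) = -169.61°


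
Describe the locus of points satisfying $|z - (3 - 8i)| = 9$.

|z - z0| = r describes a circle centered at z0 with radius r
Here z0 = 3 - 8i and r = 9
Locus: Circle centered at (3, -8) with radius 9


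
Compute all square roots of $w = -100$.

|w| = 100, arg(w) = 180°
Root modulus = 100^(1/2) = 10
Root arguments: θ_k = (180° + 360°k)/2 for k = 0, 1, ..., 1
Roots: 10i, -10i


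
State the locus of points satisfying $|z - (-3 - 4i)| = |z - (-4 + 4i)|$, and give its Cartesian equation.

|z - z1| = |z - z2| means z is equidistant from z1 and z2,
i.e. the perpendicular bisector of the segment from (-3, -4) to (-4, 4) (midpoint (-7/2, 0)).
With z = x + yi, square both sides:
(x - (-3))^2 + (y - (-4))^2 = (x - (-4))^2 + (y - 4)^2
The x^2 and y^2 terms cancel: -2x + 16y = 32 - 25 = 7
Simplify: 2x - 16y = -7
Locus: Perpendicular bisector of the segment from (-3, -4) to (-4, 4): the line 2x - 16y = -7


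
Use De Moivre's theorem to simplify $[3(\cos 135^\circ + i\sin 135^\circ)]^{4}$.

By De Moivre: z^n = r^n(cos(nθ) + i sin(nθ))
= 3^4(cos(4*135°) + i sin(4*135°))
= 81(cos 180° + i sin 180°)
= -81


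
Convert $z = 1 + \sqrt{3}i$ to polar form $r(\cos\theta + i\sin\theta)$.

r = |z| = sqrt(a^2 + b^2) = sqrt((1)^2 + (sqrt(3))^2) = sqrt(1 + 3) = sqrt(4) = 2
θ = arctan(b/a) = arctan(1.7321/1) (quadrant-adjusted) = 60°
z = 2(cos 60° + i sin 60°)


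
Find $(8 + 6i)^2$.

(a + bi)^2 = a^2 - b^2 + 2abi
= 8^2 - 6^2 + 2*8*6i
= 28 + 96i


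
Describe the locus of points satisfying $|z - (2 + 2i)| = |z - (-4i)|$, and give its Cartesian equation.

|z - z1| = |z - z2| means z is equidistant from z1 and z2,
i.e. the perpendicular bisector of the segment from (2, 2) to (0, -4) (midpoint (1, -1)).
With z = x + yi, square both sides:
(x - 2)^2 + (y - 2)^2 = (x - 0)^2 + (y - (-4))^2
The x^2 and y^2 terms cancel: -4x + (-12)y = 16 - 8 = 8
Simplify: x + 3y = -2
Locus: Perpendicular bisector of the segment from (2, 2) to (0, -4): the line x + 3y = -2


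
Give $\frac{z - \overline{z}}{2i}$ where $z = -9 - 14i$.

z - conjugate(z) = 2bi
(z - conjugate(z))/(2i) = 2bi/(2i) = b = -14


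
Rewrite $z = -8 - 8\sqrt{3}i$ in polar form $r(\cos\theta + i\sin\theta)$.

r = |z| = sqrt(a^2 + b^2) = sqrt((-8)^2 + (-8*sqrt(3))^2) = sqrt(64 + 192) = sqrt(256) = 16
θ = arctan(b/a) = arctan(-13.8564/-8) (quadrant-adjusted) = 240°
z = 16(cos 240° + i sin 240°)


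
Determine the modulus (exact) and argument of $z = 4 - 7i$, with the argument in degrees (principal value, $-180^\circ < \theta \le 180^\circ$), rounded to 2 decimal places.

|z| = sqrt(4^2 + (-7)^2) = sqrt(65)
arg(z) = arctan(b/a) = arctan(-7/4) (quadrant-adjusted) = -60.26°


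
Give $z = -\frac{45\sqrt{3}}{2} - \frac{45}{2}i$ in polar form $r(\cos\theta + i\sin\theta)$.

r = |z| = sqrt(a^2 + b^2) = sqrt((-45*sqrt(3)/2)^2 + (-45/2)^2) = sqrt(6075/4 + 2025/4) = sqrt(2025) = 45
θ = arctan(b/a) = arctan(-22.5/-38.9711) (quadrant-adjusted) = 210°
z = 45(cos 210° + i sin 210°)


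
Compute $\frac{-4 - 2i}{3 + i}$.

Multiply numerator and denominator by conjugate (3 - i):
= (-4 - 2i)(3 - i) / (3^2 + 1^2)
= (-14 - 2i) / 10
Divide through by 2: (-7 - i) / 5
= -7/5 - (1/5)i


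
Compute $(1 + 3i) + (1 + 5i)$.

(1 + 1) + (3 + 5)i = 2 + 8i


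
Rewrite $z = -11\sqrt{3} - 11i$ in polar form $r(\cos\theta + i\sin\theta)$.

r = |z| = sqrt(a^2 + b^2) = sqrt((-11*sqrt(3))^2 + (-11)^2) = sqrt(363 + 121) = sqrt(484) = 22
θ = arctan(b/a) = arctan(-11/-19.0526) (quadrant-adjusted) = 210°
z = 22(cos 210° + i sin 210°)


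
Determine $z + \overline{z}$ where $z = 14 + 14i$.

z + conjugate(z) = (a + bi) + (a - bi) = 2a
= 2 * 14 = 28


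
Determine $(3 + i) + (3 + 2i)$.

(3 + 3) + (1 + 2)i = 6 + 3i


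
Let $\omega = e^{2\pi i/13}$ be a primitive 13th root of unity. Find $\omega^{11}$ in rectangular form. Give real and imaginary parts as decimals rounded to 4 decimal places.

ω^11 = e^(2πi·11/13) = e^(i·22π/13)
= cos(22π/13) + i sin(22π/13)
= 0.5681 - 0.8230i


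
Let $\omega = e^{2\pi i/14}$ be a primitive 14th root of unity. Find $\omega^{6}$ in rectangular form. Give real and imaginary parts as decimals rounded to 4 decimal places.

ω^6 = e^(2πi·6/14) = e^(i·6π/7)
= cos(6π/7) + i sin(6π/7)
= -0.9010 + 0.4339i


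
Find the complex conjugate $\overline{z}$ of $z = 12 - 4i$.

If z = a + bi, then conjugate(z) = a - bi
conjugate(12 - 4i) = 12 + 4i


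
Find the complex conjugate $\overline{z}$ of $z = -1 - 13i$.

If z = a + bi, then conjugate(z) = a - bi
conjugate(-1 - 13i) = -1 + 13i


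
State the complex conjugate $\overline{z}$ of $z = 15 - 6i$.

If z = a + bi, then conjugate(z) = a - bi
conjugate(15 - 6i) = 15 + 6i


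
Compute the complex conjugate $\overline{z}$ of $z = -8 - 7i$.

If z = a + bi, then conjugate(z) = a - bi
conjugate(-8 - 7i) = -8 + 7i


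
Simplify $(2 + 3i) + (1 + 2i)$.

(2 + 1) + (3 + 2)i = 3 + 5i


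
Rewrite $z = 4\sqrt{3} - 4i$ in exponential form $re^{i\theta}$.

r = |z| = sqrt((4*sqrt(3))^2 + (-4)^2) = sqrt(48 + 16) = sqrt(64) = 8
θ = arctan(b/a) = arctan(-4/6.9282) (quadrant-adjusted) = -30° = -π/6
z = 8e^(-i*π/6)


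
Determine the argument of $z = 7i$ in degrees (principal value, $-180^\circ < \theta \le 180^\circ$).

a = 0 and b > 0, so z lies on the positive imaginary axis: θ = 90°


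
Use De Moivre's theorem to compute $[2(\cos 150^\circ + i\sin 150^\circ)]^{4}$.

By De Moivre: z^n = r^n(cos(nθ) + i sin(nθ))
= 2^4(cos(4*150°) + i sin(4*150°))
= 16(cos 240° + i sin 240°)
= -8 - 8*sqrt(3)i


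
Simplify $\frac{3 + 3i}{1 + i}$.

Multiply numerator and denominator by conjugate (1 - i):
= (3 + 3i)(1 - i) / (1^2 + 1^2)
= (6) / 2
= 3


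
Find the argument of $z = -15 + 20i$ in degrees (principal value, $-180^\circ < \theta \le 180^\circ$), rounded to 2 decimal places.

θ = arctan(b/a) = arctan(20/-15) (quadrant-adjusted) = 126.87°


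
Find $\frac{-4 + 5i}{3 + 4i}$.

Multiply numerator and denominator by conjugate (3 - 4i):
= (-4 + 5i)(3 - 4i) / (3^2 + 4^2)
= (8 + 31i) / 25
= 8/25 + (31/25)i


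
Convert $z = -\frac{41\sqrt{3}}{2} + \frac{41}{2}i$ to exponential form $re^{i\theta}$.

r = |z| = sqrt((-41*sqrt(3)/2)^2 + (41/2)^2) = sqrt(5043/4 + 1681/4) = sqrt(1681) = 41
θ = arctan(b/a) = arctan(20.5/-35.507) (quadrant-adjusted) = 150° = 5π/6
z = 41e^(i*5π/6)


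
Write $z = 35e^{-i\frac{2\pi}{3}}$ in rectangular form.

a = r cos θ = 35 * -1/2 = -35/2
b = r sin θ = 35 * -sqrt(3)/2 = -35*sqrt(3)/2
z = -35/2 - (35*sqrt(3)/2)i


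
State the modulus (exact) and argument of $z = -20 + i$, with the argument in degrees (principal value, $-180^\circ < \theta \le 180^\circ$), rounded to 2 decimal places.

|z| = sqrt((-20)^2 + 1^2) = sqrt(401)
arg(z) = arctan(b/a) = arctan(1/-20) (quadrant-adjusted) = 177.14°


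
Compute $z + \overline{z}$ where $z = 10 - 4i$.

z + conjugate(z) = (a + bi) + (a - bi) = 2a
= 2 * 10 = 20


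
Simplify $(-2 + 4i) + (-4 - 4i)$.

(-2 + (-4)) + (4 + (-4))i = -6


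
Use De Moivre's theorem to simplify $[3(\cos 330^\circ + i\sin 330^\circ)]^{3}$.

By De Moivre: z^n = r^n(cos(nθ) + i sin(nθ))
= 3^3(cos(3*330°) + i sin(3*330°))
= 27(cos 270° + i sin 270°)
= -27i


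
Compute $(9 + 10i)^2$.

(a + bi)^2 = a^2 - b^2 + 2abi
= 9^2 - 10^2 + 2*9*10i
= -19 + 180i


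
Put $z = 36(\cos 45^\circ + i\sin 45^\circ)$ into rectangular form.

a = r cos θ = 36 * sqrt(2)/2 = 18*sqrt(2)
b = r sin θ = 36 * sqrt(2)/2 = 18*sqrt(2)
z = 18*sqrt(2) + 18*sqrt(2)i


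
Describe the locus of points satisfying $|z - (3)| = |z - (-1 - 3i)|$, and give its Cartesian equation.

|z - z1| = |z - z2| means z is equidistant from z1 and z2,
i.e. the perpendicular bisector of the segment from (3, 0) to (-1, -3) (midpoint (1, -3/2)).
With z = x + yi, square both sides:
(x - 3)^2 + (y - 0)^2 = (x - (-1))^2 + (y - (-3))^2
The x^2 and y^2 terms cancel: -8x + (-6)y = 10 - 9 = 1
Simplify: 8x + 6y = -1
Locus: Perpendicular bisector of the segment from (3, 0) to (-1, -3): the line 8x + 6y = -1


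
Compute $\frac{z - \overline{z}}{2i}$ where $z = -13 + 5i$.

z - conjugate(z) = 2bi
(z - conjugate(z))/(2i) = 2bi/(2i) = b = 5


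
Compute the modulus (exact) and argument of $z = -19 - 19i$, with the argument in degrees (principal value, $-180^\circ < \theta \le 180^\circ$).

|z| = sqrt((-19)^2 + (-19)^2) = sqrt(722)
arg(z) = arctan(b/a) = arctan(-19/-19) (quadrant-adjusted) = -135°


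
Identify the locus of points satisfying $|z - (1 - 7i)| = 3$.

|z - z0| = r describes a circle centered at z0 with radius r
Here z0 = 1 - 7i and r = 3
Locus: Circle centered at (1, -7) with radius 3


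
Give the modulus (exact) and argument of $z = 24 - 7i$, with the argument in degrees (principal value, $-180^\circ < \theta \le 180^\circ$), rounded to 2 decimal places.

|z| = sqrt(24^2 + (-7)^2) = 25
arg(z) = arctan(b/a) = arctan(-7/24) (quadrant-adjusted) = -16.26°


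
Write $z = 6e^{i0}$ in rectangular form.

a = r cos θ = 6 * 1 = 6
b = r sin θ = 6 * 0 = 0
z = 6


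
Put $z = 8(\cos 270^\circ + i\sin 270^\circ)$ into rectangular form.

a = r cos θ = 8 * 0 = 0
b = r sin θ = 8 * -1 = -8
z = -8i


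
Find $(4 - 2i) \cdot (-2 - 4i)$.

(a1*a2 - b1*b2) + (a1*b2 + b1*a2)i
= (-8 - 8) + (-16 + 4)i
= -16 - 12i


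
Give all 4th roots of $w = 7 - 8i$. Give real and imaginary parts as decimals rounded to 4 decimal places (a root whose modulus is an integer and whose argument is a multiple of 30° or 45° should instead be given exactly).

|w| = sqrt(113) ≈ 10.630146, arg(w) ≈ 311.185925°
Root modulus = sqrt(113)^(1/4) ≈ 1.805655
Root arguments: θ_k = (arg(w) + 360°k)/4 for k = 0, 1, ..., 3
Compute each root as (root modulus)(cos θ_k + i sin θ_k) using full-precision intermediates, then round to 4 decimal places.
Roots: 0.3817 + 1.7649i, -1.7649 + 0.3817i, -0.3817 - 1.7649i, 1.7649 - 0.3817i


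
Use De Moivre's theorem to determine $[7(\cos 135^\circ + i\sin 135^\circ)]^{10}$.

By De Moivre: z^n = r^n(cos(nθ) + i sin(nθ))
= 7^10(cos(10*135°) + i sin(10*135°))
= 282475249(cos 270° + i sin 270°)
= -282475249i


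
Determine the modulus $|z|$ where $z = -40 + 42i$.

|z| = sqrt(a^2 + b^2) = sqrt((-40)^2 + 42^2) = sqrt(3364) = 58


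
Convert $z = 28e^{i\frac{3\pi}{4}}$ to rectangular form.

a = r cos θ = 28 * -sqrt(2)/2 = -14*sqrt(2)
b = r sin θ = 28 * sqrt(2)/2 = 14*sqrt(2)
z = -14*sqrt(2) + 14*sqrt(2)i


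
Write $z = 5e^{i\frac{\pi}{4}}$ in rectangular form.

a = r cos θ = 5 * sqrt(2)/2 = 5*sqrt(2)/2
b = r sin θ = 5 * sqrt(2)/2 = 5*sqrt(2)/2
z = 5*sqrt(2)/2 + (5*sqrt(2)/2)i


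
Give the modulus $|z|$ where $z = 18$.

|z| = sqrt(a^2 + b^2) = sqrt(18^2 + 0^2) = sqrt(324) = 18


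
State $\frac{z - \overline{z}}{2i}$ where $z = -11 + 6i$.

z - conjugate(z) = 2bi
(z - conjugate(z))/(2i) = 2bi/(2i) = b = 6


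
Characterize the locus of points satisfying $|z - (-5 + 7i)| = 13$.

|z - z0| = r describes a circle centered at z0 with radius r
Here z0 = -5 + 7i and r = 13
Locus: Circle centered at (-5, 7) with radius 13


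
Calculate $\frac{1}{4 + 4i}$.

Multiply numerator and denominator by conjugate (4 - 4i):
= (1)(4 - 4i) / (4^2 + 4^2)
= (4 - 4i) / 32
Divide through by 4: (1 - i) / 8
= 1/8 - (1/8)i


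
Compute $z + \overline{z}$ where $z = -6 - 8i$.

z + conjugate(z) = (a + bi) + (a - bi) = 2a
= 2 * (-6) = -12


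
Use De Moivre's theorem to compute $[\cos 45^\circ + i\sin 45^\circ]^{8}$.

By De Moivre: z^n = r^n(cos(nθ) + i sin(nθ))
= 1^8(cos(8*45°) + i sin(8*45°))
= 1(cos 0° + i sin 0°)
= 1


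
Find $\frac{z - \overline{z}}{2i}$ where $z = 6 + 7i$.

z - conjugate(z) = 2bi
(z - conjugate(z))/(2i) = 2bi/(2i) = b = 7


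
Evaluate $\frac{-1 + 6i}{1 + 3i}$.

Multiply numerator and denominator by conjugate (1 - 3i):
= (-1 + 6i)(1 - 3i) / (1^2 + 3^2)
= (17 + 9i) / 10
= 17/10 + (9/10)i


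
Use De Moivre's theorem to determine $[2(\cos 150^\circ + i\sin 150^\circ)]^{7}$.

By De Moivre: z^n = r^n(cos(nθ) + i sin(nθ))
= 2^7(cos(7*150°) + i sin(7*150°))
= 128(cos 330° + i sin 330°)
= 64*sqrt(3) - 64i


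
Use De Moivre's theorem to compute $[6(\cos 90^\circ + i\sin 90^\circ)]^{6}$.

By De Moivre: z^n = r^n(cos(nθ) + i sin(nθ))
= 6^6(cos(6*90°) + i sin(6*90°))
= 46656(cos 180° + i sin 180°)
= -46656


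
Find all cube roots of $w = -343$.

|w| = 343, arg(w) = 180°
Root modulus = 343^(1/3) = 7
Root arguments: θ_k = (180° + 360°k)/3 for k = 0, 1, ..., 2
Roots: 7/2 + (7*sqrt(3)/2)i, -7, 7/2 - (7*sqrt(3)/2)i


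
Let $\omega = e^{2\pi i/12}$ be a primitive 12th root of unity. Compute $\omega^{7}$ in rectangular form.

ω^7 = e^(2πi·7/12) = e^(i·7π/6)
= cos(7π/6) + i sin(7π/6)
= -sqrt(3)/2 - (1/2)i


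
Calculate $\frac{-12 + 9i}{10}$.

Divisor is real, so divide each part by 10:
= -6/5 + (9/10)i


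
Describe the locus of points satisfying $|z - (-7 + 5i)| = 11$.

|z - z0| = r describes a circle centered at z0 with radius r
Here z0 = -7 + 5i and r = 11
Locus: Circle centered at (-7, 5) with radius 11


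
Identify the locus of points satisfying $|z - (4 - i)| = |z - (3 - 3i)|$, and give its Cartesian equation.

|z - z1| = |z - z2| means z is equidistant from z1 and z2,
i.e. the perpendicular bisector of the segment from (4, -1) to (3, -3) (midpoint (7/2, -2)).
With z = x + yi, square both sides:
(x - 4)^2 + (y - (-1))^2 = (x - 3)^2 + (y - (-3))^2
The x^2 and y^2 terms cancel: -2x + (-4)y = 18 - 17 = 1
Simplify: 2x + 4y = -1
Locus: Perpendicular bisector of the segment from (4, -1) to (3, -3): the line 2x + 4y = -1


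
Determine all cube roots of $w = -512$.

|w| = 512, arg(w) = 180°
Root modulus = 512^(1/3) = 8
Root arguments: θ_k = (180° + 360°k)/3 for k = 0, 1, ..., 2
Roots: 4 + 4*sqrt(3)i, -8, 4 - 4*sqrt(3)i


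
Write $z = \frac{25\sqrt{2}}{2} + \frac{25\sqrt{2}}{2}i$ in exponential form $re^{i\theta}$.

r = |z| = sqrt((25*sqrt(2)/2)^2 + (25*sqrt(2)/2)^2) = sqrt(625/2 + 625/2) = sqrt(625) = 25
θ = arctan(b/a) = arctan(17.6777/17.6777) (quadrant-adjusted) = 45° = π/4
z = 25e^(i*π/4)
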